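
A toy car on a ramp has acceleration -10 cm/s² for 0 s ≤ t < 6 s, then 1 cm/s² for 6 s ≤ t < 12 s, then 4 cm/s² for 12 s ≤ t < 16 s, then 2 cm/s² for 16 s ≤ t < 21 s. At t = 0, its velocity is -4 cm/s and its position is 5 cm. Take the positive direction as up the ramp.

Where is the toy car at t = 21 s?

On each constant-a segment, Δv = aΔt and Δx = v₀Δt + ½aΔt²; chain segment to segment.
0–6 s: v starts -4 cm/s; Δx = -4·6 + ½·-10·6² = -204 cm; v ends -64 cm/s.
6–12 s: v starts -64 cm/s; Δx = -64·6 + ½·1·6² = -366 cm; v ends -58 cm/s.
12–16 s: v starts -58 cm/s; Δx = -58·4 + ½·4·4² = -200 cm; v ends -42 cm/s.
16–21 s: v starts -42 cm/s; Δx = -42·5 + ½·2·5² = -185 cm; v ends -32 cm/s.
x(21) = 5 + Σ Δx = -950 cm.

-950 cm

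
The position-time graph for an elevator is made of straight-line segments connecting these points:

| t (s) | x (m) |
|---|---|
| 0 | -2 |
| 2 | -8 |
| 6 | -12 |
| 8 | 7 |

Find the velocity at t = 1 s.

-3 m/s

Velocity is the slope of the x-t graph on 0–2 s: (-8 − -2)/(2 − 0) = -3 m/s.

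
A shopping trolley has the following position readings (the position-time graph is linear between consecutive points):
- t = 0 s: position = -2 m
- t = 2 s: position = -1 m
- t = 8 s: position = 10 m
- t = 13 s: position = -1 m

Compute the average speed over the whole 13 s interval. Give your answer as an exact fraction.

Average speed = (total path length)/(elapsed time); on a piecewise-linear x-t graph the path length is Σ|Δx|.
0–2 s: |Δx| = |-1 − -2| = 1 m
2–8 s: |Δx| = |10 − -1| = 11 m
8–13 s: |Δx| = |-1 − 10| = 11 m
Total path = 23 m; average speed = 23/13 = 23/13 m/s.

23/13 m/s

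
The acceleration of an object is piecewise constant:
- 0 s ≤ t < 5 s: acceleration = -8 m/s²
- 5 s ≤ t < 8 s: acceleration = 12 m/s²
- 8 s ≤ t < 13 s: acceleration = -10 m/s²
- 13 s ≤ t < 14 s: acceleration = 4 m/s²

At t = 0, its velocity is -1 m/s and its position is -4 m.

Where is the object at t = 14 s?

On each constant-a segment, Δv = aΔt and Δx = v₀Δt + ½aΔt²; chain segment to segment.
0–5 s: v starts -1 m/s; Δx = -1·5 + ½·-8·5² = -105 m; v ends -41 m/s.
5–8 s: v starts -41 m/s; Δx = -41·3 + ½·12·3² = -69 m; v ends -5 m/s.
8–13 s: v starts -5 m/s; Δx = -5·5 + ½·-10·5² = -150 m; v ends -55 m/s.
13–14 s: v starts -55 m/s; Δx = -55·1 + ½·4·1² = -53 m; v ends -51 m/s.
x(14) = -4 + Σ Δx = -381 m.

-381 m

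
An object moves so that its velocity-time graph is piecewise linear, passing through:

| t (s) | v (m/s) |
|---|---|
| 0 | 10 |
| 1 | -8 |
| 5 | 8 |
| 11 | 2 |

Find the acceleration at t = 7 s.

Acceleration is the slope of the v-t graph on 5–11 s: (2 − 8)/(11 − 5) = -1 m/s².

-1 m/s²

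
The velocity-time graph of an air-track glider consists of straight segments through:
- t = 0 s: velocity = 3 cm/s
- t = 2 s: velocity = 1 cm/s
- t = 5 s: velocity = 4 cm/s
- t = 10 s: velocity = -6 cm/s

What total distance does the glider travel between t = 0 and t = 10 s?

Total distance travelled is ∫|v| dt — sum the magnitudes of each area piece.
0–2 s: |½(3 + 1)(2)| = 4 cm
2–5 s: |½(1 + 4)(3)| = 7.5 cm
5–10 s: v = 0 at t = 7 s; triangle areas 4 + 9 = 13 cm
Total distance = 24.5 cm

24.5 cm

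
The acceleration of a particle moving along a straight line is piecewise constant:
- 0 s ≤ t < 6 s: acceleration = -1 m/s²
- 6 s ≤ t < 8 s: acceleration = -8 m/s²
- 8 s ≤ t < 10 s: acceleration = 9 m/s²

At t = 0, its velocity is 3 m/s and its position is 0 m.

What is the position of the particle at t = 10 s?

-42 m

On each constant-a segment, Δv = aΔt and Δx = v₀Δt + ½aΔt²; chain segment to segment.
0–6 s: v starts 3 m/s; Δx = 3·6 + ½·-1·6² = 0 m; v ends -3 m/s.
6–8 s: v starts -3 m/s; Δx = -3·2 + ½·-8·2² = -22 m; v ends -19 m/s.
8–10 s: v starts -19 m/s; Δx = -19·2 + ½·9·2² = -20 m; v ends -1 m/s.
x(10) = 0 + Σ Δx = -42 m.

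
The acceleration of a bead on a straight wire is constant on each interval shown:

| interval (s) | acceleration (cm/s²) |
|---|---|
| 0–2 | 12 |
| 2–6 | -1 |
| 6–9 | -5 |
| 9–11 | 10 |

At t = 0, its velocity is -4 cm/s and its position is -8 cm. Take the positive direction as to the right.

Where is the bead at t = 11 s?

On each constant-a segment, Δv = aΔt and Δx = v₀Δt + ½aΔt²; chain segment to segment.
0–2 s: v starts -4 cm/s; Δx = -4·2 + ½·12·2² = 16 cm; v ends 20 cm/s.
2–6 s: v starts 20 cm/s; Δx = 20·4 + ½·-1·4² = 72 cm; v ends 16 cm/s.
6–9 s: v starts 16 cm/s; Δx = 16·3 + ½·-5·3² = 25.5 cm; v ends 1 cm/s.
9–11 s: v starts 1 cm/s; Δx = 1·2 + ½·10·2² = 22 cm; v ends 21 cm/s.
x(11) = -8 + Σ Δx = 127.5 cm.

127.5 cm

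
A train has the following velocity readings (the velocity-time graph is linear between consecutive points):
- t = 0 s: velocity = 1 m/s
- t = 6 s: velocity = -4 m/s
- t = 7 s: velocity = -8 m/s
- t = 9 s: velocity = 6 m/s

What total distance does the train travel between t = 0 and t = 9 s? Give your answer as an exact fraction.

817/35 m

Total distance travelled is ∫|v| dt — sum the magnitudes of each area piece.
0–6 s: v = 0 at t = 1.2 s; triangle areas 0.6 + 9.6 = 10.2 m
6–7 s: |½(-4 + -8)(1)| = 6 m
7–9 s: v = 0 at t = 57/7 s; triangle areas 32/7 + 18/7 = 50/7 m
Total distance = 817/35 m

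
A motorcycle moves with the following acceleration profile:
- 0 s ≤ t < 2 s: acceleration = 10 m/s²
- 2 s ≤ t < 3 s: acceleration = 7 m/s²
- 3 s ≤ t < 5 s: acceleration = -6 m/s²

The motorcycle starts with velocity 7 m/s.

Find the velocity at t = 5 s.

22 m/s

Δv equals the area under the a-t graph; then v = v₀ + Δv.
0–2 s: 10 × 2 = 20 m/s
2–3 s: 7 × 1 = 7 m/s
3–5 s: -6 × 2 = -12 m/s
Δv = 15 m/s, so v(5) = 7 + (15) = 22 m/s.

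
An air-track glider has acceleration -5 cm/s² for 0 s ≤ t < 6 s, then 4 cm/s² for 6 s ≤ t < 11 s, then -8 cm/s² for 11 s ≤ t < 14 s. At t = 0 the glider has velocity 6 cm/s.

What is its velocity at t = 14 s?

-28 cm/s

Δv equals the area under the a-t graph; then v = v₀ + Δv.
0–6 s: -5 × 6 = -30 cm/s
6–11 s: 4 × 5 = 20 cm/s
11–14 s: -8 × 3 = -24 cm/s
Δv = -34 cm/s, so v(14) = 6 + (-34) = -28 cm/s.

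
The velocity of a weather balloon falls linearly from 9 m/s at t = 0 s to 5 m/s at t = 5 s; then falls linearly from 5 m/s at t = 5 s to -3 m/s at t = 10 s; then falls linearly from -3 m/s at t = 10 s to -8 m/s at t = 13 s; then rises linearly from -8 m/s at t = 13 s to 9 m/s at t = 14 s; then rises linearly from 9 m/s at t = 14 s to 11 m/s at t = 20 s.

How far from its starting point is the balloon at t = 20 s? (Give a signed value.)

Net displacement equals the area under the velocity-time graph (areas below the axis count negative).
0–5 s: ½(9 + 5)(5) = 35 m
5–10 s: ½(5 + -3)(5) = 5 m
10–13 s: ½(-3 + -8)(3) = -16.5 m
13–14 s: ½(-8 + 9)(1) = 0.5 m
14–20 s: ½(9 + 11)(6) = 60 m
Net displacement = 84 m

84 m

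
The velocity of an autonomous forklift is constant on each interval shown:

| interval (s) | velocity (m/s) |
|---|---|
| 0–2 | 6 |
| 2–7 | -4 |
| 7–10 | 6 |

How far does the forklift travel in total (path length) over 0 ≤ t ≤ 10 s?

50 m

Total distance travelled is ∫|v| dt — sum the magnitudes of each area piece.
0–2 s: |6| × 2 = 12 m
2–7 s: |-4| × 5 = 20 m
7–10 s: |6| × 3 = 18 m
Total distance = 50 m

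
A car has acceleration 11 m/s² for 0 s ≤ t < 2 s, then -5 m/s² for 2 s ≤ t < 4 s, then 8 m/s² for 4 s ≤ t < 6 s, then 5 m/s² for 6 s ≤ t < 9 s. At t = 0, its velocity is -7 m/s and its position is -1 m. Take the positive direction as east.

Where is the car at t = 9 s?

On each constant-a segment, Δv = aΔt and Δx = v₀Δt + ½aΔt²; chain segment to segment.
0–2 s: v starts -7 m/s; Δx = -7·2 + ½·11·2² = 8 m; v ends 15 m/s.
2–4 s: v starts 15 m/s; Δx = 15·2 + ½·-5·2² = 20 m; v ends 5 m/s.
4–6 s: v starts 5 m/s; Δx = 5·2 + ½·8·2² = 26 m; v ends 21 m/s.
6–9 s: v starts 21 m/s; Δx = 21·3 + ½·5·3² = 85.5 m; v ends 36 m/s.
x(9) = -1 + Σ Δx = 138.5 m.

138.5 m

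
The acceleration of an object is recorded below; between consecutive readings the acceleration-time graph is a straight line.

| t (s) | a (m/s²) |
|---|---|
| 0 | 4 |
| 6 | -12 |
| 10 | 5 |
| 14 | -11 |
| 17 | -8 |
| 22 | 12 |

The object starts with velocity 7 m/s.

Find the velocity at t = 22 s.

Δv equals the area under the a-t graph; then v = v₀ + Δv.
0–6 s: ½(4 + -12)(6) = -24 m/s
6–10 s: ½(-12 + 5)(4) = -14 m/s
10–14 s: ½(5 + -11)(4) = -12 m/s
14–17 s: ½(-11 + -8)(3) = -28.5 m/s
17–22 s: ½(-8 + 12)(5) = 10 m/s
Δv = -68.5 m/s, so v(22) = 7 + (-68.5) = -61.5 m/s.

-61.5 m/s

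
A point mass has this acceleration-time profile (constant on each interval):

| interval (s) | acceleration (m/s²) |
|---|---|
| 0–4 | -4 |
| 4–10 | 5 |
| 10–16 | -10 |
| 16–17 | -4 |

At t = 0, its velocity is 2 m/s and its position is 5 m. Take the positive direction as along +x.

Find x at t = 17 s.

-143 m

On each constant-a segment, Δv = aΔt and Δx = v₀Δt + ½aΔt²; chain segment to segment.
0–4 s: v starts 2 m/s; Δx = 2·4 + ½·-4·4² = -24 m; v ends -14 m/s.
4–10 s: v starts -14 m/s; Δx = -14·6 + ½·5·6² = 6 m; v ends 16 m/s.
10–16 s: v starts 16 m/s; Δx = 16·6 + ½·-10·6² = -84 m; v ends -44 m/s.
16–17 s: v starts -44 m/s; Δx = -44·1 + ½·-4·1² = -46 m; v ends -48 m/s.
x(17) = 5 + Σ Δx = -143 m.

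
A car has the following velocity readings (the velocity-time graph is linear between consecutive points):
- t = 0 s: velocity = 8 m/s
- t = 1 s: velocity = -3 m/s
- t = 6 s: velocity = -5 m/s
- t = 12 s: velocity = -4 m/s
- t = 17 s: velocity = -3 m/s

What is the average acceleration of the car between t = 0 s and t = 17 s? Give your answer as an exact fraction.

-11/17 m/s²

Average acceleration = Δv/Δt = (-3 − 8)/(17 − 0) = -11/17 m/s².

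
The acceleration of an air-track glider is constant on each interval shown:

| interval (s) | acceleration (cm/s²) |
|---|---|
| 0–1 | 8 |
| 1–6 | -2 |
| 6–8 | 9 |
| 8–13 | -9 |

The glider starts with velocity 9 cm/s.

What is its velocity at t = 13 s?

-20 cm/s

Δv equals the area under the a-t graph; then v = v₀ + Δv.
0–1 s: 8 × 1 = 8 cm/s
1–6 s: -2 × 5 = -10 cm/s
6–8 s: 9 × 2 = 18 cm/s
8–13 s: -9 × 5 = -45 cm/s
Δv = -29 cm/s, so v(13) = 9 + (-29) = -20 cm/s.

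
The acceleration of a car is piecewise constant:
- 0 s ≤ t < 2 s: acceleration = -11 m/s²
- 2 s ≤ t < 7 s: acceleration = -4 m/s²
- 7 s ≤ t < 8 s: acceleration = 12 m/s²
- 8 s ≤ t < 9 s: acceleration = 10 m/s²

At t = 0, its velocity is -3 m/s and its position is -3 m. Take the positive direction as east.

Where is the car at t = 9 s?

-273 m

On each constant-a segment, Δv = aΔt and Δx = v₀Δt + ½aΔt²; chain segment to segment.
0–2 s: v starts -3 m/s; Δx = -3·2 + ½·-11·2² = -28 m; v ends -25 m/s.
2–7 s: v starts -25 m/s; Δx = -25·5 + ½·-4·5² = -175 m; v ends -45 m/s.
7–8 s: v starts -45 m/s; Δx = -45·1 + ½·12·1² = -39 m; v ends -33 m/s.
8–9 s: v starts -33 m/s; Δx = -33·1 + ½·10·1² = -28 m; v ends -23 m/s.
x(9) = -3 + Σ Δx = -273 m.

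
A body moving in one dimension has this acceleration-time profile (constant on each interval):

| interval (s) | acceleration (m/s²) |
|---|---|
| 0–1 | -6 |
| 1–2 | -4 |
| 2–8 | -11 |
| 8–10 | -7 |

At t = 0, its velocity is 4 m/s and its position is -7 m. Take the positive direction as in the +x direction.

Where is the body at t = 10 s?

-402 m

On each constant-a segment, Δv = aΔt and Δx = v₀Δt + ½aΔt²; chain segment to segment.
0–1 s: v starts 4 m/s; Δx = 4·1 + ½·-6·1² = 1 m; v ends -2 m/s.
1–2 s: v starts -2 m/s; Δx = -2·1 + ½·-4·1² = -4 m; v ends -6 m/s.
2–8 s: v starts -6 m/s; Δx = -6·6 + ½·-11·6² = -234 m; v ends -72 m/s.
8–10 s: v starts -72 m/s; Δx = -72·2 + ½·-7·2² = -158 m; v ends -86 m/s.
x(10) = -7 + Σ Δx = -402 m.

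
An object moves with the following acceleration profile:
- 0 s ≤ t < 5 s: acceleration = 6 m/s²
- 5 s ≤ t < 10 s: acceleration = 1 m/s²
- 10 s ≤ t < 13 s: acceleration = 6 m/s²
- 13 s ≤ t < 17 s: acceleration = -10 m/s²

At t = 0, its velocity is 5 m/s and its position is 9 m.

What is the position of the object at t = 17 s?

595.5 m

On each constant-a segment, Δv = aΔt and Δx = v₀Δt + ½aΔt²; chain segment to segment.
0–5 s: v starts 5 m/s; Δx = 5·5 + ½·6·5² = 100 m; v ends 35 m/s.
5–10 s: v starts 35 m/s; Δx = 35·5 + ½·1·5² = 187.5 m; v ends 40 m/s.
10–13 s: v starts 40 m/s; Δx = 40·3 + ½·6·3² = 147 m; v ends 58 m/s.
13–17 s: v starts 58 m/s; Δx = 58·4 + ½·-10·4² = 152 m; v ends 18 m/s.
x(17) = 9 + Σ Δx = 595.5 m.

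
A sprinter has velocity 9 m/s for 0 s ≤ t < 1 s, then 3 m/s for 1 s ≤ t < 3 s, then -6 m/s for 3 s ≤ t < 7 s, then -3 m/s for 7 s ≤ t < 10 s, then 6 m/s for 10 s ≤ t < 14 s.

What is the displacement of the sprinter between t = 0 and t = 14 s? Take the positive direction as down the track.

Net displacement equals the area under the velocity-time graph (areas below the axis count negative).
0–1 s: 9 × 1 = 9 m
1–3 s: 3 × 2 = 6 m
3–7 s: -6 × 4 = -24 m
7–10 s: -3 × 3 = -9 m
10–14 s: 6 × 4 = 24 m
Net displacement = 6 m

6 m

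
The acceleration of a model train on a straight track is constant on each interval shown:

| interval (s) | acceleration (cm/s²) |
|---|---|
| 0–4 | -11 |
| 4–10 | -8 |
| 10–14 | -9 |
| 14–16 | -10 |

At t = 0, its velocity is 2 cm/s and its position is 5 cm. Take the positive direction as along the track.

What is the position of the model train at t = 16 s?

On each constant-a segment, Δv = aΔt and Δx = v₀Δt + ½aΔt²; chain segment to segment.
0–4 s: v starts 2 cm/s; Δx = 2·4 + ½·-11·4² = -80 cm; v ends -42 cm/s.
4–10 s: v starts -42 cm/s; Δx = -42·6 + ½·-8·6² = -396 cm; v ends -90 cm/s.
10–14 s: v starts -90 cm/s; Δx = -90·4 + ½·-9·4² = -432 cm; v ends -126 cm/s.
14–16 s: v starts -126 cm/s; Δx = -126·2 + ½·-10·2² = -272 cm; v ends -146 cm/s.
x(16) = 5 + Σ Δx = -1175 cm.

-1175 cm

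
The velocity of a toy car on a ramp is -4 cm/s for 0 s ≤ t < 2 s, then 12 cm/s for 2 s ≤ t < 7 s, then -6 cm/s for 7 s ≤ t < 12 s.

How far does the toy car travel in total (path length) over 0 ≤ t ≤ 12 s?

Total distance travelled is ∫|v| dt — sum the magnitudes of each area piece.
0–2 s: |-4| × 2 = 8 cm
2–7 s: |12| × 5 = 60 cm
7–12 s: |-6| × 5 = 30 cm
Total distance = 98 cm

98 cm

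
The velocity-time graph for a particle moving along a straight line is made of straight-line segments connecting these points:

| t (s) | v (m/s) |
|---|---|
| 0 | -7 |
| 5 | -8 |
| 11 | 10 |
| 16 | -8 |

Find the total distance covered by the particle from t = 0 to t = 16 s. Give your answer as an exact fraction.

Total distance travelled is ∫|v| dt — sum the magnitudes of each area piece.
0–5 s: |½(-7 + -8)(5)| = 37.5 m
5–11 s: v = 0 at t = 23/3 s; triangle areas 32/3 + 50/3 = 82/3 m
11–16 s: v = 0 at t = 124/9 s; triangle areas 125/9 + 80/9 = 205/9 m
Total distance = 1577/18 m

1577/18 m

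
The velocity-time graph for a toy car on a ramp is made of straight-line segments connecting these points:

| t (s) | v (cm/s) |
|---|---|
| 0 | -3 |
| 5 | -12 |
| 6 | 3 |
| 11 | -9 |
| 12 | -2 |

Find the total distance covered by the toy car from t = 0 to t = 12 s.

Distance (not displacement) is the total path length: add the absolute areas under v-t.
0–5 s: |½(-3 + -12)(5)| = 37.5 cm
5–6 s: v = 0 at t = 5.8 s; triangle areas 4.8 + 0.3 = 5.1 cm
6–11 s: v = 0 at t = 7.25 s; triangle areas 1.875 + 16.875 = 18.75 cm
11–12 s: |½(-9 + -2)(1)| = 5.5 cm
Total distance = 66.85 cm

66.85 cm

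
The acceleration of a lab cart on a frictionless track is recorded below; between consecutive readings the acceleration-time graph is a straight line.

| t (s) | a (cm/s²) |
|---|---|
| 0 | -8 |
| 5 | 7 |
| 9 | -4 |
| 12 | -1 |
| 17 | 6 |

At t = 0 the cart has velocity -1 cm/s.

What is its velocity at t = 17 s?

7.5 cm/s

Δv equals the area under the a-t graph; then v = v₀ + Δv.
0–5 s: ½(-8 + 7)(5) = -2.5 cm/s
5–9 s: ½(7 + -4)(4) = 6 cm/s
9–12 s: ½(-4 + -1)(3) = -7.5 cm/s
12–17 s: ½(-1 + 6)(5) = 12.5 cm/s
Δv = 8.5 cm/s, so v(17) = -1 + (8.5) = 7.5 cm/s.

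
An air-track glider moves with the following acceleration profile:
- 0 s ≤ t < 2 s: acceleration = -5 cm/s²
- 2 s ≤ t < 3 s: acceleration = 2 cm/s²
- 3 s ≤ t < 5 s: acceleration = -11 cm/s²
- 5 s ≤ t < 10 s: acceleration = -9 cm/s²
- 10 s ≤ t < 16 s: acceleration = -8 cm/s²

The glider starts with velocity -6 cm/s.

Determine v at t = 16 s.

Δv equals the area under the a-t graph; then v = v₀ + Δv.
0–2 s: -5 × 2 = -10 cm/s
2–3 s: 2 × 1 = 2 cm/s
3–5 s: -11 × 2 = -22 cm/s
5–10 s: -9 × 5 = -45 cm/s
10–16 s: -8 × 6 = -48 cm/s
Δv = -123 cm/s, so v(16) = -6 + (-123) = -129 cm/s.

-129 cm/s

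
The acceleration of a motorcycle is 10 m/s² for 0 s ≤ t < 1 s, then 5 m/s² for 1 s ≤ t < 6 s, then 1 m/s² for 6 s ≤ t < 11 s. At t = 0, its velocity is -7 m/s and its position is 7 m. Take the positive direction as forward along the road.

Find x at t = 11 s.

235 m

On each constant-a segment, Δv = aΔt and Δx = v₀Δt + ½aΔt²; chain segment to segment.
0–1 s: v starts -7 m/s; Δx = -7·1 + ½·10·1² = -2 m; v ends 3 m/s.
1–6 s: v starts 3 m/s; Δx = 3·5 + ½·5·5² = 77.5 m; v ends 28 m/s.
6–11 s: v starts 28 m/s; Δx = 28·5 + ½·1·5² = 152.5 m; v ends 33 m/s.
x(11) = 7 + Σ Δx = 235 m.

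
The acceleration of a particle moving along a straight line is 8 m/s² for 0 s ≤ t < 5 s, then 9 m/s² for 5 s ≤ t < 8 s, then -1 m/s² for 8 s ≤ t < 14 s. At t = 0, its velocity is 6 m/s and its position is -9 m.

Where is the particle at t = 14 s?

On each constant-a segment, Δv = aΔt and Δx = v₀Δt + ½aΔt²; chain segment to segment.
0–5 s: v starts 6 m/s; Δx = 6·5 + ½·8·5² = 130 m; v ends 46 m/s.
5–8 s: v starts 46 m/s; Δx = 46·3 + ½·9·3² = 178.5 m; v ends 73 m/s.
8–14 s: v starts 73 m/s; Δx = 73·6 + ½·-1·6² = 420 m; v ends 67 m/s.
x(14) = -9 + Σ Δx = 719.5 m.

719.5 m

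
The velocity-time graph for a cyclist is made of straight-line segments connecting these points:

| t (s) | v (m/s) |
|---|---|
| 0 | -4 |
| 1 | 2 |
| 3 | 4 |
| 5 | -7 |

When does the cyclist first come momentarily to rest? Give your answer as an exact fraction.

v changes sign on 0–1 s (from -4 to 2); the graph is linear there, so v = 0 at t = 0 + (4)·(1 − 0)/(2 − -4) = 2/3 s.

t = 2/3 s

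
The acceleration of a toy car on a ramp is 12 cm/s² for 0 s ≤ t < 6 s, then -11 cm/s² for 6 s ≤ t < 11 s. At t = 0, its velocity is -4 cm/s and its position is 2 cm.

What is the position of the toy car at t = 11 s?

On each constant-a segment, Δv = aΔt and Δx = v₀Δt + ½aΔt²; chain segment to segment.
0–6 s: v starts -4 cm/s; Δx = -4·6 + ½·12·6² = 192 cm; v ends 68 cm/s.
6–11 s: v starts 68 cm/s; Δx = 68·5 + ½·-11·5² = 202.5 cm; v ends 13 cm/s.
x(11) = 2 + Σ Δx = 396.5 cm.

396.5 cm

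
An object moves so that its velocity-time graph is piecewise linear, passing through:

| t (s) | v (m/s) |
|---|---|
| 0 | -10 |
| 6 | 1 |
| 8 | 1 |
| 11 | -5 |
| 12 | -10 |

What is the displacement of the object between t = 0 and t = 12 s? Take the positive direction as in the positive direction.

Displacement is the signed area under the v-t curve.
0–6 s: ½(-10 + 1)(6) = -27 m
6–8 s: 1 × 2 = 2 m
8–11 s: ½(1 + -5)(3) = -6 m
11–12 s: ½(-5 + -10)(1) = -7.5 m
Net displacement = -38.5 m

-38.5 m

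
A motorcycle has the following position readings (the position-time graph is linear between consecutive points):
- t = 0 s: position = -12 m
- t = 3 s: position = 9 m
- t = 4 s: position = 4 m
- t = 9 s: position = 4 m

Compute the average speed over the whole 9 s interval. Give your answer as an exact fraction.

Average speed = (total path length)/(elapsed time); on a piecewise-linear x-t graph the path length is Σ|Δx|.
0–3 s: |Δx| = |9 − -12| = 21 m
3–4 s: |Δx| = |4 − 9| = 5 m
4–9 s: |Δx| = |4 − 4| = 0 m
Total path = 26 m; average speed = 26/9 = 26/9 m/s.

26/9 m/s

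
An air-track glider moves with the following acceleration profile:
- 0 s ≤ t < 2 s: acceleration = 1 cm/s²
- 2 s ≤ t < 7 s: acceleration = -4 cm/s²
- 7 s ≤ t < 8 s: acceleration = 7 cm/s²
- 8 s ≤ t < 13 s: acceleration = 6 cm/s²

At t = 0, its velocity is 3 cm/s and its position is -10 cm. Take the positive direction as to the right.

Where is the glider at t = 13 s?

-3.5 cm

On each constant-a segment, Δv = aΔt and Δx = v₀Δt + ½aΔt²; chain segment to segment.
0–2 s: v starts 3 cm/s; Δx = 3·2 + ½·1·2² = 8 cm; v ends 5 cm/s.
2–7 s: v starts 5 cm/s; Δx = 5·5 + ½·-4·5² = -25 cm; v ends -15 cm/s.
7–8 s: v starts -15 cm/s; Δx = -15·1 + ½·7·1² = -11.5 cm; v ends -8 cm/s.
8–13 s: v starts -8 cm/s; Δx = -8·5 + ½·6·5² = 35 cm; v ends 22 cm/s.
x(13) = -10 + Σ Δx = -3.5 cm.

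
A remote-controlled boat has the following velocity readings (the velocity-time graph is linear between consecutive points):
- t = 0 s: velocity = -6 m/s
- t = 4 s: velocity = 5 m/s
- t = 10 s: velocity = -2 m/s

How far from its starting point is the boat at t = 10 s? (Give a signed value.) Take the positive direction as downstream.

7 m

Displacement is the signed area under the v-t curve.
0–4 s: ½(-6 + 5)(4) = -2 m
4–10 s: ½(5 + -2)(6) = 9 m
Net displacement = 7 m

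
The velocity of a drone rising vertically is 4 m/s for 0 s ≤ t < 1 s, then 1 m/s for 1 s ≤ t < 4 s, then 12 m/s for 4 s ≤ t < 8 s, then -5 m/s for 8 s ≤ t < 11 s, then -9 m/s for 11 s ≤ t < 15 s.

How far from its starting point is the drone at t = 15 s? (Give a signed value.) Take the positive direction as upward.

4 m

Net displacement equals the area under the velocity-time graph (areas below the axis count negative).
0–1 s: 4 × 1 = 4 m
1–4 s: 1 × 3 = 3 m
4–8 s: 12 × 4 = 48 m
8–11 s: -5 × 3 = -15 m
11–15 s: -9 × 4 = -36 m
Net displacement = 4 m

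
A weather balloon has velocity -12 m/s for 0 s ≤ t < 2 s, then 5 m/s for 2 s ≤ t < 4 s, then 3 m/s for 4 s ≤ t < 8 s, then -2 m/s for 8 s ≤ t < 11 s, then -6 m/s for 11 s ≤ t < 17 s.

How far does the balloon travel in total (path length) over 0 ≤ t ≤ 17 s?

Total distance travelled is ∫|v| dt — sum the magnitudes of each area piece.
0–2 s: |-12| × 2 = 24 m
2–4 s: |5| × 2 = 10 m
4–8 s: |3| × 4 = 12 m
8–11 s: |-2| × 3 = 6 m
11–17 s: |-6| × 6 = 36 m
Total distance = 88 m

88 m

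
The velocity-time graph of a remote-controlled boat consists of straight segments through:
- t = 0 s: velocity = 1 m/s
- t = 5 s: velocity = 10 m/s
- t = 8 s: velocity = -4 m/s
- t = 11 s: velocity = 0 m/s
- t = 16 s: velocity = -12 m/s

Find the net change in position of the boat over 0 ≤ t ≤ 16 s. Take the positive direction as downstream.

0.5 m

Net displacement equals the area under the velocity-time graph (areas below the axis count negative).
0–5 s: ½(1 + 10)(5) = 27.5 m
5–8 s: ½(10 + -4)(3) = 9 m
8–11 s: ½(-4 + 0)(3) = -6 m
11–16 s: ½(0 + -12)(5) = -30 m
Net displacement = 0.5 m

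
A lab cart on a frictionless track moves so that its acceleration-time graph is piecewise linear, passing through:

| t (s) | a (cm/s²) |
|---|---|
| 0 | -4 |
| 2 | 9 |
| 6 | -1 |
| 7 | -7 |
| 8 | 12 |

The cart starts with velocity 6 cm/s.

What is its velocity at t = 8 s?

Δv equals the area under the a-t graph; then v = v₀ + Δv.
0–2 s: ½(-4 + 9)(2) = 5 cm/s
2–6 s: ½(9 + -1)(4) = 16 cm/s
6–7 s: ½(-1 + -7)(1) = -4 cm/s
7–8 s: ½(-7 + 12)(1) = 2.5 cm/s
Δv = 19.5 cm/s, so v(8) = 6 + (19.5) = 25.5 cm/s.

25.5 cm/s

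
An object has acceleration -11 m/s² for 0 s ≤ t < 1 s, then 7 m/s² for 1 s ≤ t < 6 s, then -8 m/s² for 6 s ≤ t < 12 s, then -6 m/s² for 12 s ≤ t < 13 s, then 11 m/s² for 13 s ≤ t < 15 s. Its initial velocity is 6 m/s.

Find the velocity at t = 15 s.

Δv equals the area under the a-t graph; then v = v₀ + Δv.
0–1 s: -11 × 1 = -11 m/s
1–6 s: 7 × 5 = 35 m/s
6–12 s: -8 × 6 = -48 m/s
12–13 s: -6 × 1 = -6 m/s
13–15 s: 11 × 2 = 22 m/s
Δv = -8 m/s, so v(15) = 6 + (-8) = -2 m/s.

-2 m/s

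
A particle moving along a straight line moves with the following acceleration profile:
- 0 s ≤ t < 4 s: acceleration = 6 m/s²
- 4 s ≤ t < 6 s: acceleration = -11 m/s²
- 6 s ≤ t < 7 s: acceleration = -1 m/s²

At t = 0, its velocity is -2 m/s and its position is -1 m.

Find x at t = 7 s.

On each constant-a segment, Δv = aΔt and Δx = v₀Δt + ½aΔt²; chain segment to segment.
0–4 s: v starts -2 m/s; Δx = -2·4 + ½·6·4² = 40 m; v ends 22 m/s.
4–6 s: v starts 22 m/s; Δx = 22·2 + ½·-11·2² = 22 m; v ends 0 m/s.
6–7 s: v starts 0 m/s; Δx = 0·1 + ½·-1·1² = -0.5 m; v ends -1 m/s.
x(7) = -1 + Σ Δx = 60.5 m.

60.5 m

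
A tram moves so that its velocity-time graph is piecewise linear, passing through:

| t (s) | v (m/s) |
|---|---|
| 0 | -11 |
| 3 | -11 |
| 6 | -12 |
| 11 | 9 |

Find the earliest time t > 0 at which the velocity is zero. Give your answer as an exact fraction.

v changes sign on 6–11 s (from -12 to 9); the graph is linear there, so v = 0 at t = 6 + (12)·(11 − 6)/(9 − -12) = 62/7 s.

t = 62/7 s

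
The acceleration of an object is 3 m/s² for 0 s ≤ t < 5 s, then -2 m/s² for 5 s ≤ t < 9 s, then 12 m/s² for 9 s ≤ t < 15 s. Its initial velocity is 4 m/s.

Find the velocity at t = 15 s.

Δv equals the area under the a-t graph; then v = v₀ + Δv.
0–5 s: 3 × 5 = 15 m/s
5–9 s: -2 × 4 = -8 m/s
9–15 s: 12 × 6 = 72 m/s
Δv = 79 m/s, so v(15) = 4 + (79) = 83 m/s.

83 m/s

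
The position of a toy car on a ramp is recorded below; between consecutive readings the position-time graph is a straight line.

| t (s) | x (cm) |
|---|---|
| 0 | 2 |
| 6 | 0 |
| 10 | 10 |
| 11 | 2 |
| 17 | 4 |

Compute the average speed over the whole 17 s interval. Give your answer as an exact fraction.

Average speed = (total path length)/(elapsed time); on a piecewise-linear x-t graph the path length is Σ|Δx|.
0–6 s: |Δx| = |0 − 2| = 2 cm
6–10 s: |Δx| = |10 − 0| = 10 cm
10–11 s: |Δx| = |2 − 10| = 8 cm
11–17 s: |Δx| = |4 − 2| = 2 cm
Total path = 22 cm; average speed = 22/17 = 22/17 cm/s.

22/17 cm/s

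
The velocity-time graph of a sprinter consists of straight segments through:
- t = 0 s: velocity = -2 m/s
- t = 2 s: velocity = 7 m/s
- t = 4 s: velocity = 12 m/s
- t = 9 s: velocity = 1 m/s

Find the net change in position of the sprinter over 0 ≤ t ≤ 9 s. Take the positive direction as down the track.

56.5 m

Displacement is the signed area under the v-t curve.
0–2 s: ½(-2 + 7)(2) = 5 m
2–4 s: ½(7 + 12)(2) = 19 m
4–9 s: ½(12 + 1)(5) = 32.5 m
Net displacement = 56.5 m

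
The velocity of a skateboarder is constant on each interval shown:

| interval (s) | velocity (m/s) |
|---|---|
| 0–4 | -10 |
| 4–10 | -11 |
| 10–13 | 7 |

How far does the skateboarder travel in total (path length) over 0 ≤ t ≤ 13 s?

Total distance travelled is ∫|v| dt — sum the magnitudes of each area piece.
0–4 s: |-10| × 4 = 40 m
4–10 s: |-11| × 6 = 66 m
10–13 s: |7| × 3 = 21 m
Total distance = 127 m

127 m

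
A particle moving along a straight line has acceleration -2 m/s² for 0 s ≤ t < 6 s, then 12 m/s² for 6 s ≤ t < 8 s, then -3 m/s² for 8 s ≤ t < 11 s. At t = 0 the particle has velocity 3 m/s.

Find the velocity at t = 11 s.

6 m/s

Δv equals the area under the a-t graph; then v = v₀ + Δv.
0–6 s: -2 × 6 = -12 m/s
6–8 s: 12 × 2 = 24 m/s
8–11 s: -3 × 3 = -9 m/s
Δv = 3 m/s, so v(11) = 3 + (3) = 6 m/s.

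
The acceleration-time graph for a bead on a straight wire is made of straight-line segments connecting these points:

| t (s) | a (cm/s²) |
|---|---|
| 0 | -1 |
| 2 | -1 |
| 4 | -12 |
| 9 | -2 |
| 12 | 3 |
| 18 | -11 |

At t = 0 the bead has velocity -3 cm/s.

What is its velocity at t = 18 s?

-75.5 cm/s

Δv equals the area under the a-t graph; then v = v₀ + Δv.
0–2 s: -1 × 2 = -2 cm/s
2–4 s: ½(-1 + -12)(2) = -13 cm/s
4–9 s: ½(-12 + -2)(5) = -35 cm/s
9–12 s: ½(-2 + 3)(3) = 1.5 cm/s
12–18 s: ½(3 + -11)(6) = -24 cm/s
Δv = -72.5 cm/s, so v(18) = -3 + (-72.5) = -75.5 cm/s.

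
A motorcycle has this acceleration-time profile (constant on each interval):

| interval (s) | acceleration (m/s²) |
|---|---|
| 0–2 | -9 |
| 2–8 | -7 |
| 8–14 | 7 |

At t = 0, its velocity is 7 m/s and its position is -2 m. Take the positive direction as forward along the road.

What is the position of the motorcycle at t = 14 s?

On each constant-a segment, Δv = aΔt and Δx = v₀Δt + ½aΔt²; chain segment to segment.
0–2 s: v starts 7 m/s; Δx = 7·2 + ½·-9·2² = -4 m; v ends -11 m/s.
2–8 s: v starts -11 m/s; Δx = -11·6 + ½·-7·6² = -192 m; v ends -53 m/s.
8–14 s: v starts -53 m/s; Δx = -53·6 + ½·7·6² = -192 m; v ends -11 m/s.
x(14) = -2 + Σ Δx = -390 m.

-390 m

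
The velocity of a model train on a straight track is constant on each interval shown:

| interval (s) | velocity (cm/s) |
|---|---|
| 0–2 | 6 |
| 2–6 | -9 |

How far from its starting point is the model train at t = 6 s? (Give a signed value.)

-24 cm

Net displacement equals the area under the velocity-time graph (areas below the axis count negative).
0–2 s: 6 × 2 = 12 cm
2–6 s: -9 × 4 = -36 cm
Net displacement = -24 cm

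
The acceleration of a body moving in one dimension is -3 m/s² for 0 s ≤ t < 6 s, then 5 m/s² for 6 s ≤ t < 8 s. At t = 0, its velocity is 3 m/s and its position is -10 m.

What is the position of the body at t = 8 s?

On each constant-a segment, Δv = aΔt and Δx = v₀Δt + ½aΔt²; chain segment to segment.
0–6 s: v starts 3 m/s; Δx = 3·6 + ½·-3·6² = -36 m; v ends -15 m/s.
6–8 s: v starts -15 m/s; Δx = -15·2 + ½·5·2² = -20 m; v ends -5 m/s.
x(8) = -10 + Σ Δx = -66 m.

-66 m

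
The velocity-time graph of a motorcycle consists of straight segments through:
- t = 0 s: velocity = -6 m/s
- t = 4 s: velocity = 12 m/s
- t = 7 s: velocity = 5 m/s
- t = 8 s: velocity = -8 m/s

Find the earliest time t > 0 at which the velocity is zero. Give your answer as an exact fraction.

t = 4/3 s

v changes sign on 0–4 s (from -6 to 12); the graph is linear there, so v = 0 at t = 0 + (6)·(4 − 0)/(12 − -6) = 4/3 s.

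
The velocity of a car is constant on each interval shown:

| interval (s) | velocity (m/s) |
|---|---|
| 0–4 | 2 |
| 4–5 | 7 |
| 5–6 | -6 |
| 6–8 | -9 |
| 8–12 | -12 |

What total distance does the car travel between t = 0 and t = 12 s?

87 m

Distance (not displacement) is the total path length: add the absolute areas under v-t.
0–4 s: |2| × 4 = 8 m
4–5 s: |7| × 1 = 7 m
5–6 s: |-6| × 1 = 6 m
6–8 s: |-9| × 2 = 18 m
8–12 s: |-12| × 4 = 48 m
Total distance = 87 m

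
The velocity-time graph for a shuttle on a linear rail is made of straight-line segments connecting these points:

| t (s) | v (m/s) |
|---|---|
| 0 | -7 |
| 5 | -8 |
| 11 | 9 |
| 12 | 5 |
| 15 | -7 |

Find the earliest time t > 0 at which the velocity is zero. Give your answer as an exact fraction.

v changes sign on 5–11 s (from -8 to 9); the graph is linear there, so v = 0 at t = 5 + (8)·(11 − 5)/(9 − -8) = 133/17 s.

t = 133/17 s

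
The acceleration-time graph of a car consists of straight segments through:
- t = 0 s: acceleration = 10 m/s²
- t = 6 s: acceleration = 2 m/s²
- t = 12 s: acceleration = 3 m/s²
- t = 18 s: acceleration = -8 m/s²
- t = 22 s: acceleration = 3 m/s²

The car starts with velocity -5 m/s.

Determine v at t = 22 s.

21 m/s

Δv equals the area under the a-t graph; then v = v₀ + Δv.
0–6 s: ½(10 + 2)(6) = 36 m/s
6–12 s: ½(2 + 3)(6) = 15 m/s
12–18 s: ½(3 + -8)(6) = -15 m/s
18–22 s: ½(-8 + 3)(4) = -10 m/s
Δv = 26 m/s, so v(22) = -5 + (26) = 21 m/s.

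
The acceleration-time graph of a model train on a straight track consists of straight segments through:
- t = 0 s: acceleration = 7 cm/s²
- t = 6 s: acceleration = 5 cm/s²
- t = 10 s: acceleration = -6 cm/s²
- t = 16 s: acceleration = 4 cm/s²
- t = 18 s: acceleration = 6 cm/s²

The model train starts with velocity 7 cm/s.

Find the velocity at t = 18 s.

45 cm/s

Δv equals the area under the a-t graph; then v = v₀ + Δv.
0–6 s: ½(7 + 5)(6) = 36 cm/s
6–10 s: ½(5 + -6)(4) = -2 cm/s
10–16 s: ½(-6 + 4)(6) = -6 cm/s
16–18 s: ½(4 + 6)(2) = 10 cm/s
Δv = 38 cm/s, so v(18) = 7 + (38) = 45 cm/s.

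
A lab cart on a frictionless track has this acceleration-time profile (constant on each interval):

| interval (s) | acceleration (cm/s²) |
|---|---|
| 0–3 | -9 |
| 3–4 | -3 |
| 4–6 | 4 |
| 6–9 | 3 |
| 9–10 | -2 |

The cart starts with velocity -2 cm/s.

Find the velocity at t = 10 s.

-17 cm/s

Δv equals the area under the a-t graph; then v = v₀ + Δv.
0–3 s: -9 × 3 = -27 cm/s
3–4 s: -3 × 1 = -3 cm/s
4–6 s: 4 × 2 = 8 cm/s
6–9 s: 3 × 3 = 9 cm/s
9–10 s: -2 × 1 = -2 cm/s
Δv = -15 cm/s, so v(10) = -2 + (-15) = -17 cm/s.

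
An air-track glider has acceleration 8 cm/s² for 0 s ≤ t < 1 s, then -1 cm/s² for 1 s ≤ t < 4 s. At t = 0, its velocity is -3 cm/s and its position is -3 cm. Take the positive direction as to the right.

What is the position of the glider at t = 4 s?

On each constant-a segment, Δv = aΔt and Δx = v₀Δt + ½aΔt²; chain segment to segment.
0–1 s: v starts -3 cm/s; Δx = -3·1 + ½·8·1² = 1 cm; v ends 5 cm/s.
1–4 s: v starts 5 cm/s; Δx = 5·3 + ½·-1·3² = 10.5 cm; v ends 2 cm/s.
x(4) = -3 + Σ Δx = 8.5 cm.

8.5 cm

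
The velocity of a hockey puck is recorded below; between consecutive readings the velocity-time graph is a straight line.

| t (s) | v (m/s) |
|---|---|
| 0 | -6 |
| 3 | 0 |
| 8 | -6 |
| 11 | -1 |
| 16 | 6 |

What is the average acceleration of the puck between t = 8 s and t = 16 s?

Average acceleration = Δv/Δt = (6 − -6)/(16 − 8) = 1.5 m/s².

1.5 m/s²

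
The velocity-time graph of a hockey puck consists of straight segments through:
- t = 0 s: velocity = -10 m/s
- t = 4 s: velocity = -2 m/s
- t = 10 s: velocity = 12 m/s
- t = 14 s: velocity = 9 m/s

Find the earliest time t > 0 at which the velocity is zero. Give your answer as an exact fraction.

v changes sign on 4–10 s (from -2 to 12); the graph is linear there, so v = 0 at t = 4 + (2)·(10 − 4)/(12 − -2) = 34/7 s.

t = 34/7 s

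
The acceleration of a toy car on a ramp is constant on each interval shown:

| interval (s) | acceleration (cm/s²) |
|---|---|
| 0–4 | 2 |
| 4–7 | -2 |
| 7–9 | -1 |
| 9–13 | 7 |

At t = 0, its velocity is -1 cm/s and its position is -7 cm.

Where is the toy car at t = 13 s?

69 cm

On each constant-a segment, Δv = aΔt and Δx = v₀Δt + ½aΔt²; chain segment to segment.
0–4 s: v starts -1 cm/s; Δx = -1·4 + ½·2·4² = 12 cm; v ends 7 cm/s.
4–7 s: v starts 7 cm/s; Δx = 7·3 + ½·-2·3² = 12 cm; v ends 1 cm/s.
7–9 s: v starts 1 cm/s; Δx = 1·2 + ½·-1·2² = 0 cm; v ends -1 cm/s.
9–13 s: v starts -1 cm/s; Δx = -1·4 + ½·7·4² = 52 cm; v ends 27 cm/s.
x(13) = -7 + Σ Δx = 69 cm.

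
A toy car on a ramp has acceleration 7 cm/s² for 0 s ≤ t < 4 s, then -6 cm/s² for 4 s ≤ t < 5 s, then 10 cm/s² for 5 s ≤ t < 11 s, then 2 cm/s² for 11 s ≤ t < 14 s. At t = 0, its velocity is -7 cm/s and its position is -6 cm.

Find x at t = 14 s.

544 cm

On each constant-a segment, Δv = aΔt and Δx = v₀Δt + ½aΔt²; chain segment to segment.
0–4 s: v starts -7 cm/s; Δx = -7·4 + ½·7·4² = 28 cm; v ends 21 cm/s.
4–5 s: v starts 21 cm/s; Δx = 21·1 + ½·-6·1² = 18 cm; v ends 15 cm/s.
5–11 s: v starts 15 cm/s; Δx = 15·6 + ½·10·6² = 270 cm; v ends 75 cm/s.
11–14 s: v starts 75 cm/s; Δx = 75·3 + ½·2·3² = 234 cm; v ends 81 cm/s.
x(14) = -6 + Σ Δx = 544 cm.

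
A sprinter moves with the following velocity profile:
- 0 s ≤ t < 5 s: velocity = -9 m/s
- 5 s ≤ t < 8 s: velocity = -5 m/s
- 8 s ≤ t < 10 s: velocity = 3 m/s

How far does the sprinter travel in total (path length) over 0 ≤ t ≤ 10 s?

66 m

Total distance travelled is ∫|v| dt — sum the magnitudes of each area piece.
0–5 s: |-9| × 5 = 45 m
5–8 s: |-5| × 3 = 15 m
8–10 s: |3| × 2 = 6 m
Total distance = 66 m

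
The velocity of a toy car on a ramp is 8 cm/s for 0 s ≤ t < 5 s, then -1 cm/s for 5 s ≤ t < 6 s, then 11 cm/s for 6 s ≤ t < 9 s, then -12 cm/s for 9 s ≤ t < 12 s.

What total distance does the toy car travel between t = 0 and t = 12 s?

110 cm

Total distance travelled is ∫|v| dt — sum the magnitudes of each area piece.
0–5 s: |8| × 5 = 40 cm
5–6 s: |-1| × 1 = 1 cm
6–9 s: |11| × 3 = 33 cm
9–12 s: |-12| × 3 = 36 cm
Total distance = 110 cm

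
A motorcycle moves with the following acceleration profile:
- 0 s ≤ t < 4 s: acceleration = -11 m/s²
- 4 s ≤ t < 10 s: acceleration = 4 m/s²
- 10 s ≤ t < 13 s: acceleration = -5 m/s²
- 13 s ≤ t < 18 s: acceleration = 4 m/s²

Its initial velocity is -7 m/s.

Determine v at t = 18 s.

Δv equals the area under the a-t graph; then v = v₀ + Δv.
0–4 s: -11 × 4 = -44 m/s
4–10 s: 4 × 6 = 24 m/s
10–13 s: -5 × 3 = -15 m/s
13–18 s: 4 × 5 = 20 m/s
Δv = -15 m/s, so v(18) = -7 + (-15) = -22 m/s.

-22 m/s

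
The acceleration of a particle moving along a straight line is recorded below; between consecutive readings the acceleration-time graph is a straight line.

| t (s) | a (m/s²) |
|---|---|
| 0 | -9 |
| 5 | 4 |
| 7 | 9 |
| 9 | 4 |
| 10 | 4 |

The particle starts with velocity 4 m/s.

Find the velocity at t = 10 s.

21.5 m/s

Δv equals the area under the a-t graph; then v = v₀ + Δv.
0–5 s: ½(-9 + 4)(5) = -12.5 m/s
5–7 s: ½(4 + 9)(2) = 13 m/s
7–9 s: ½(9 + 4)(2) = 13 m/s
9–10 s: 4 × 1 = 4 m/s
Δv = 17.5 m/s, so v(10) = 4 + (17.5) = 21.5 m/s.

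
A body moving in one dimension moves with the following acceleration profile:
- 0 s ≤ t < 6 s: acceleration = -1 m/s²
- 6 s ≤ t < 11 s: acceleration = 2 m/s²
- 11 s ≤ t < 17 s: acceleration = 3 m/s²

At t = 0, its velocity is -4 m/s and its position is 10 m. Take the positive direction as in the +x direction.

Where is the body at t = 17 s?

-3 m

On each constant-a segment, Δv = aΔt and Δx = v₀Δt + ½aΔt²; chain segment to segment.
0–6 s: v starts -4 m/s; Δx = -4·6 + ½·-1·6² = -42 m; v ends -10 m/s.
6–11 s: v starts -10 m/s; Δx = -10·5 + ½·2·5² = -25 m; v ends 0 m/s.
11–17 s: v starts 0 m/s; Δx = 0·6 + ½·3·6² = 54 m; v ends 18 m/s.
x(17) = 10 + Σ Δx = -3 m.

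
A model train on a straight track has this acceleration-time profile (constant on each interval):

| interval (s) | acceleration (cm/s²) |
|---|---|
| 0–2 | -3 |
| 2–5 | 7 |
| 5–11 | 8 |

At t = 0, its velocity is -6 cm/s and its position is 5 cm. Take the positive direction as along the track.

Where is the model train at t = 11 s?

On each constant-a segment, Δv = aΔt and Δx = v₀Δt + ½aΔt²; chain segment to segment.
0–2 s: v starts -6 cm/s; Δx = -6·2 + ½·-3·2² = -18 cm; v ends -12 cm/s.
2–5 s: v starts -12 cm/s; Δx = -12·3 + ½·7·3² = -4.5 cm; v ends 9 cm/s.
5–11 s: v starts 9 cm/s; Δx = 9·6 + ½·8·6² = 198 cm; v ends 57 cm/s.
x(11) = 5 + Σ Δx = 180.5 cm.

180.5 cm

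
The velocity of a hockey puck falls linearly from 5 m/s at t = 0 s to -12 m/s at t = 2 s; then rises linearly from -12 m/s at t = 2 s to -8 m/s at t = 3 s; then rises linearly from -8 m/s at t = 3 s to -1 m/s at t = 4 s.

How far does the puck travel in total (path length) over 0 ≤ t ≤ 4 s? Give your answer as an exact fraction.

831/34 m

Distance (not displacement) is the total path length: add the absolute areas under v-t.
0–2 s: v = 0 at t = 10/17 s; triangle areas 25/17 + 144/17 = 169/17 m
2–3 s: |½(-12 + -8)(1)| = 10 m
3–4 s: |½(-8 + -1)(1)| = 4.5 m
Total distance = 831/34 m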